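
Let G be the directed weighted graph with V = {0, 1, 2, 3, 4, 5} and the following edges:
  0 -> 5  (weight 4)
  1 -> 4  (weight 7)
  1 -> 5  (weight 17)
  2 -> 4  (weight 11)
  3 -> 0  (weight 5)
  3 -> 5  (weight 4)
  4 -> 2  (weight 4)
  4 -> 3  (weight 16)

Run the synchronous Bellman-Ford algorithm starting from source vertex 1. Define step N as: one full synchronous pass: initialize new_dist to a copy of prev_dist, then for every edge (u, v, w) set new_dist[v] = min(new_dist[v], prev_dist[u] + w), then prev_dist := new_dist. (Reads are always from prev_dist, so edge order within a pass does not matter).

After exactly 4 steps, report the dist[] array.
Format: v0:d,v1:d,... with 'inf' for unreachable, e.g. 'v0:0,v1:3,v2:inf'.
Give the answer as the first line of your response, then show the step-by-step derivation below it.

v0:28,v1:0,v2:11,v3:23,v4:7,v5:17

step 1: dist = v0:inf,v1:0,v2:inf,v3:inf,v4:7,v5:17
step 2: dist = v0:inf,v1:0,v2:11,v3:23,v4:7,v5:17
step 3: dist = v0:28,v1:0,v2:11,v3:23,v4:7,v5:17
step 4: dist = v0:28,v1:0,v2:11,v3:23,v4:7,v5:17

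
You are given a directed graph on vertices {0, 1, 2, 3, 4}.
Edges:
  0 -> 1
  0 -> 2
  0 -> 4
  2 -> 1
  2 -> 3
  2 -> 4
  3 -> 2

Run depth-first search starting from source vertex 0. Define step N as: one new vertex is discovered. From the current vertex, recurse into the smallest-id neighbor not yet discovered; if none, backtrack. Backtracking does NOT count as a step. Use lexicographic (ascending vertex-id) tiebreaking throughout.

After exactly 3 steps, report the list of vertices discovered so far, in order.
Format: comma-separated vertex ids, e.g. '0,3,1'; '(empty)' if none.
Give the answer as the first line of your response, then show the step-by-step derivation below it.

0,1,2

step 1: discover 0; path=0; order=0
step 2: discover 1; path=0>1; order=0,1
step 3: discover 2; path=0>2; order=0,1,2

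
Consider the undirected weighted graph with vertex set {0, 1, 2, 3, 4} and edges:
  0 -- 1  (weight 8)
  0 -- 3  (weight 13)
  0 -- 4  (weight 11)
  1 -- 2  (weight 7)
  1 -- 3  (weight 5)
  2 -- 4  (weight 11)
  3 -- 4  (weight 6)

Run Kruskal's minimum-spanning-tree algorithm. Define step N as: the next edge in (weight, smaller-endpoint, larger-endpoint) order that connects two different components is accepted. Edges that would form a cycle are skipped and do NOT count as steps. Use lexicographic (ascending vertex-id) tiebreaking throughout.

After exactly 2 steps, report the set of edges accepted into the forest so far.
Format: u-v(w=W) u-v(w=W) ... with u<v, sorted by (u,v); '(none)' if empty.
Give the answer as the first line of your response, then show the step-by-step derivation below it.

1-3(w=5) 3-4(w=6)

step 1: add edge 1-3 (w=5); MST = {1-3(w=5)}
step 2: add edge 3-4 (w=6); MST = {1-3(w=5) 3-4(w=6)}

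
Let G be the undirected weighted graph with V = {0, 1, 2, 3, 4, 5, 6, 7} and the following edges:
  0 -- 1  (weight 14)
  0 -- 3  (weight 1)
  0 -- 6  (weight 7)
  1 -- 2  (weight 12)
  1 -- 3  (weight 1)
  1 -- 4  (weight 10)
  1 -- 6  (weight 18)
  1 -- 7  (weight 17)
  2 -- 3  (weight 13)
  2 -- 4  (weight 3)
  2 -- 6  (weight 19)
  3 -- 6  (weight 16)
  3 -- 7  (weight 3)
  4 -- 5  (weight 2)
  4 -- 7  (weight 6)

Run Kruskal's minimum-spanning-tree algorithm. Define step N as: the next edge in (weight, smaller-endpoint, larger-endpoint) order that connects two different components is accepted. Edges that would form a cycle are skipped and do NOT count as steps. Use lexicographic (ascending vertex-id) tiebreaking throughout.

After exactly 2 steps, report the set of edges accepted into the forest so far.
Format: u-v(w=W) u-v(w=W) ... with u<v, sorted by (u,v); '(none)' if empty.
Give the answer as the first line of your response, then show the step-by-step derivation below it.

0-3(w=1) 1-3(w=1)

step 1: add edge 0-3 (w=1); MST = {0-3(w=1)}
step 2: add edge 1-3 (w=1); MST = {0-3(w=1) 1-3(w=1)}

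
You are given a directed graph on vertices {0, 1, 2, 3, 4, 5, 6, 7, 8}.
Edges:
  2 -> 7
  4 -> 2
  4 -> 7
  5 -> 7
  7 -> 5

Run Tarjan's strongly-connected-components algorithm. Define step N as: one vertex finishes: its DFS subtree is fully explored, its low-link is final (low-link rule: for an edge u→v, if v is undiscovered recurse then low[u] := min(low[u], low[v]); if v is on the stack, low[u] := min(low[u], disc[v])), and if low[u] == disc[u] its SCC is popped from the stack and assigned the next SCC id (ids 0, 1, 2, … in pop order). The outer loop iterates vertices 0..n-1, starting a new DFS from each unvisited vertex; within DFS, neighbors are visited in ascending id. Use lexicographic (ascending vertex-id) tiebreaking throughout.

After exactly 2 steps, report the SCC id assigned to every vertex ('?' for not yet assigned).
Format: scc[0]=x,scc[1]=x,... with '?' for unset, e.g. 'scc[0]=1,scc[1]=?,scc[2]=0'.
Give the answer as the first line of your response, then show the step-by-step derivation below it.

scc[0]=0,scc[1]=1,scc[2]=?,scc[3]=?,scc[4]=?,scc[5]=?,scc[6]=?,scc[7]=?,scc[8]=?

step 1: low=(low[0]=0,low[1]=?,low[2]=?,low[3]=?,low[4]=?,low[5]=?,low[6]=?,low[7]=?,low[8]=?); scc=(scc[0]=0,scc[1]=?,scc[2]=?,scc[3]=?,scc[4]=?,scc[5]=?,scc[6]=?,scc[7]=?,scc[8]=?)
step 2: low=(low[0]=0,low[1]=1,low[2]=?,low[3]=?,low[4]=?,low[5]=?,low[6]=?,low[7]=?,low[8]=?); scc=(scc[0]=0,scc[1]=1,scc[2]=?,scc[3]=?,scc[4]=?,scc[5]=?,scc[6]=?,scc[7]=?,scc[8]=?)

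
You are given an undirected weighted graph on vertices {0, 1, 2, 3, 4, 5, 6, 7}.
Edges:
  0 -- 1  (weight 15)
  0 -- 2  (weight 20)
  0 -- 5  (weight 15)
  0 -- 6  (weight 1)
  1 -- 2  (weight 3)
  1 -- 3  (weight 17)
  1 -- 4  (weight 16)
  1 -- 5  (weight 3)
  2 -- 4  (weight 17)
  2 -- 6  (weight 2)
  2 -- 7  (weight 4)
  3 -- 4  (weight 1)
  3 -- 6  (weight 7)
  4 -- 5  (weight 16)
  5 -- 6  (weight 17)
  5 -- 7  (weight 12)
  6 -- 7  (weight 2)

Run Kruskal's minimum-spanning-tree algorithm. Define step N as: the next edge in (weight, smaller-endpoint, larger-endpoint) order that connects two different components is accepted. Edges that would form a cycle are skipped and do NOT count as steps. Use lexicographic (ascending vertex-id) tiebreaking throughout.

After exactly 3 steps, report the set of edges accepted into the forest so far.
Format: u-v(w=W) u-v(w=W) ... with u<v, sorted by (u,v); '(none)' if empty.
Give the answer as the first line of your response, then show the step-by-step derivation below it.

0-6(w=1) 2-6(w=2) 3-4(w=1)

step 1: add edge 0-6 (w=1); MST = {0-6(w=1)}
step 2: add edge 3-4 (w=1); MST = {0-6(w=1) 3-4(w=1)}
step 3: add edge 2-6 (w=2); MST = {0-6(w=1) 2-6(w=2) 3-4(w=1)}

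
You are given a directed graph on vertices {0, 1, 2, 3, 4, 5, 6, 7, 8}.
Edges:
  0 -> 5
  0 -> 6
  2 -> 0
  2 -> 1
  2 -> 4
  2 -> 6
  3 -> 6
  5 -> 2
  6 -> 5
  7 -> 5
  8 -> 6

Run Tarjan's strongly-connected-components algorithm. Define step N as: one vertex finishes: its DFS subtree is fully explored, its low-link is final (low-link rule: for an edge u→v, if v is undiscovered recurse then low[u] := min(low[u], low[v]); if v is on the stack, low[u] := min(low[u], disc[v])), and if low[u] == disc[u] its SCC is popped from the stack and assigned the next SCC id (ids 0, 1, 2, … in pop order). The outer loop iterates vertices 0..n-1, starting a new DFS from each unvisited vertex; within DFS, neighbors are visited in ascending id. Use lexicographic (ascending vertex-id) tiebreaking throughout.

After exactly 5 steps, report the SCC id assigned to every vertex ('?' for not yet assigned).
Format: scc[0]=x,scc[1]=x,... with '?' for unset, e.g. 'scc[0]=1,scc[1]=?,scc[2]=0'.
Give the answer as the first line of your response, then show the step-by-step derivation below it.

scc[0]=?,scc[1]=0,scc[2]=?,scc[3]=?,scc[4]=1,scc[5]=?,scc[6]=?,scc[7]=?,scc[8]=?

step 1: low=(low[0]=0,low[1]=3,low[2]=0,low[3]=?,low[4]=?,low[5]=1,low[6]=?,low[7]=?,low[8]=?); scc=(scc[0]=?,scc[1]=0,scc[2]=?,scc[3]=?,scc[4]=?,scc[5]=?,scc[6]=?,scc[7]=?,scc[8]=?)
step 2: low=(low[0]=0,low[1]=3,low[2]=0,low[3]=?,low[4]=4,low[5]=1,low[6]=?,low[7]=?,low[8]=?); scc=(scc[0]=?,scc[1]=0,scc[2]=?,scc[3]=?,scc[4]=1,scc[5]=?,scc[6]=?,scc[7]=?,scc[8]=?)
step 3: low=(low[0]=0,low[1]=3,low[2]=0,low[3]=?,low[4]=4,low[5]=1,low[6]=1,low[7]=?,low[8]=?); scc=(scc[0]=?,scc[1]=0,scc[2]=?,scc[3]=?,scc[4]=1,scc[5]=?,scc[6]=?,scc[7]=?,scc[8]=?)
step 4: low=(low[0]=0,low[1]=3,low[2]=0,low[3]=?,low[4]=4,low[5]=1,low[6]=1,low[7]=?,low[8]=?); scc=(scc[0]=?,scc[1]=0,scc[2]=?,scc[3]=?,scc[4]=1,scc[5]=?,scc[6]=?,scc[7]=?,scc[8]=?)
step 5: low=(low[0]=0,low[1]=3,low[2]=0,low[3]=?,low[4]=4,low[5]=0,low[6]=1,low[7]=?,low[8]=?); scc=(scc[0]=?,scc[1]=0,scc[2]=?,scc[3]=?,scc[4]=1,scc[5]=?,scc[6]=?,scc[7]=?,scc[8]=?)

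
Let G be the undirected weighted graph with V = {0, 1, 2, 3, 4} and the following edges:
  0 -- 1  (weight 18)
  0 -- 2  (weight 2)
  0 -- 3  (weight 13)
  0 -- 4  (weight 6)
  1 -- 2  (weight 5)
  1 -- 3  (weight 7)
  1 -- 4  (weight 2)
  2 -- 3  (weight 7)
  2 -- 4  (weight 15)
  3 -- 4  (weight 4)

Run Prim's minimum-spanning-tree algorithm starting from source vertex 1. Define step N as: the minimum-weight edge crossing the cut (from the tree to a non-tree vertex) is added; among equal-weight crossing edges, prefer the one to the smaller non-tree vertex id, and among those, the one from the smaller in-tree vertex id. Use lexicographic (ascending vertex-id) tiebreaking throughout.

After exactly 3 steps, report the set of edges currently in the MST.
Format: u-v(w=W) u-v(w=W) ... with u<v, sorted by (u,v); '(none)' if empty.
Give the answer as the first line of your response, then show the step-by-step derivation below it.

1-2(w=5) 1-4(w=2) 3-4(w=4)

step 1: add edge 1-4 (w=2); MST = {1-4(w=2)}
step 2: add edge 3-4 (w=4); MST = {1-4(w=2) 3-4(w=4)}
step 3: add edge 1-2 (w=5); MST = {1-2(w=5) 1-4(w=2) 3-4(w=4)}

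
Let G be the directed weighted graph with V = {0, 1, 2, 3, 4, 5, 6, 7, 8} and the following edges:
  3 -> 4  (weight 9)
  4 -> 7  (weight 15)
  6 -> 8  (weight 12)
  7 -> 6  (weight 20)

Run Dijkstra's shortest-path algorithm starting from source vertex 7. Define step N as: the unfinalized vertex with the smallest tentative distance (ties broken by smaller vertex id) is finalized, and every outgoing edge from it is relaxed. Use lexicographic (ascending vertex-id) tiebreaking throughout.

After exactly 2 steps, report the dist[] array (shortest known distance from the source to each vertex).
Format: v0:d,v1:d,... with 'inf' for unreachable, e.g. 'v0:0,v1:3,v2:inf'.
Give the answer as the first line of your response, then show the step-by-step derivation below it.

v0:inf,v1:inf,v2:inf,v3:inf,v4:inf,v5:inf,v6:20,v7:0,v8:32

step 1: dist = v0:inf,v1:inf,v2:inf,v3:inf,v4:inf,v5:inf,v6:20,v7:0,v8:inf
step 2: dist = v0:inf,v1:inf,v2:inf,v3:inf,v4:inf,v5:inf,v6:20,v7:0,v8:32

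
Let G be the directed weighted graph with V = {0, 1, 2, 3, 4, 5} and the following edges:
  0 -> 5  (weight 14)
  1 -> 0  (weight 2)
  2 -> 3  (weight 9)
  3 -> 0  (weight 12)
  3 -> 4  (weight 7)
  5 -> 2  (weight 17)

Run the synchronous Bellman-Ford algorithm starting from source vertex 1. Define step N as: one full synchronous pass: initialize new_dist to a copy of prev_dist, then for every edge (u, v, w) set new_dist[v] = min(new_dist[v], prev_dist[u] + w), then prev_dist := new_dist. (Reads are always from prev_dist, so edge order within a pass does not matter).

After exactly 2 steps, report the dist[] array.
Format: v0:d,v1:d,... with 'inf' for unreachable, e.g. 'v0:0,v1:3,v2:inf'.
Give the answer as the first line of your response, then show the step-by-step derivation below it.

v0:2,v1:0,v2:inf,v3:inf,v4:inf,v5:16

step 1: dist = v0:2,v1:0,v2:inf,v3:inf,v4:inf,v5:inf
step 2: dist = v0:2,v1:0,v2:inf,v3:inf,v4:inf,v5:16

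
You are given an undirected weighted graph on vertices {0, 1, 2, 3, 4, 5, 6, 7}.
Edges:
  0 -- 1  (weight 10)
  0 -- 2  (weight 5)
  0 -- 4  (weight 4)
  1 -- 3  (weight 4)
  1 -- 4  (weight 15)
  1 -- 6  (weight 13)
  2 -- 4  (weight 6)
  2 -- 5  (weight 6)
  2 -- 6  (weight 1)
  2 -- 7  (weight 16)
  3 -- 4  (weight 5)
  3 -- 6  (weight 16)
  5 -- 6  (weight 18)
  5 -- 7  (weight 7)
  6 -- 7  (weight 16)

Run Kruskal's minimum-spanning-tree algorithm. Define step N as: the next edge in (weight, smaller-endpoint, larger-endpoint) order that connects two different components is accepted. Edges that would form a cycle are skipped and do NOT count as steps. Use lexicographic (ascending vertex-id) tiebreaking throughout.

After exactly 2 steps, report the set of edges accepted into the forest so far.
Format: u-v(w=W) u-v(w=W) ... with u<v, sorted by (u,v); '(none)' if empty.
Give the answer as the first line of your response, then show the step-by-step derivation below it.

0-4(w=4) 2-6(w=1)

step 1: add edge 2-6 (w=1); MST = {2-6(w=1)}
step 2: add edge 0-4 (w=4); MST = {0-4(w=4) 2-6(w=1)}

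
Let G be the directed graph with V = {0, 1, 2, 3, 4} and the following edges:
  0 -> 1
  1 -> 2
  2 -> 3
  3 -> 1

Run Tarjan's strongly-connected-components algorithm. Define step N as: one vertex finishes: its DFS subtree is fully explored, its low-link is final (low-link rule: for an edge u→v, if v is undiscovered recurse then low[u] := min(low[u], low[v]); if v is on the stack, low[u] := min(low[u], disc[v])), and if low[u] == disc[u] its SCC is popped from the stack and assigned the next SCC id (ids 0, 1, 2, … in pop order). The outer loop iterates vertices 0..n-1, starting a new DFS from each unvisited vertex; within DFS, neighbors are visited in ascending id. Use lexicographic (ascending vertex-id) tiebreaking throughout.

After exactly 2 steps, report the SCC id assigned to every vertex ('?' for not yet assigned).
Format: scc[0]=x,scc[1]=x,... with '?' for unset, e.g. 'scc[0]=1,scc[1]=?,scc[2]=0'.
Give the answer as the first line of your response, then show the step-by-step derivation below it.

scc[0]=?,scc[1]=?,scc[2]=?,scc[3]=?,scc[4]=?

step 1: low=(low[0]=0,low[1]=1,low[2]=2,low[3]=1,low[4]=?); scc=(scc[0]=?,scc[1]=?,scc[2]=?,scc[3]=?,scc[4]=?)
step 2: low=(low[0]=0,low[1]=1,low[2]=1,low[3]=1,low[4]=?); scc=(scc[0]=?,scc[1]=?,scc[2]=?,scc[3]=?,scc[4]=?)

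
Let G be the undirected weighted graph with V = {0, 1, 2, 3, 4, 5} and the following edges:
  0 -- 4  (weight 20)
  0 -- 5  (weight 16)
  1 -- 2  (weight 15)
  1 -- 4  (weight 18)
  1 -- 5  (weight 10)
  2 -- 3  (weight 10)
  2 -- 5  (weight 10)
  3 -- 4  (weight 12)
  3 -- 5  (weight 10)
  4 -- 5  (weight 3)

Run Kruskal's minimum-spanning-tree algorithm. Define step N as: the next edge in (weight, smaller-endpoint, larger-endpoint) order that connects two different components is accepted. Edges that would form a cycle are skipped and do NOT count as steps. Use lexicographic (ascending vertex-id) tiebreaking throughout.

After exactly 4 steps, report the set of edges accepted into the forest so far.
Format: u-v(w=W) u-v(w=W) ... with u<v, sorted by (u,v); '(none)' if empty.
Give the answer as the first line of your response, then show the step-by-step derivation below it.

1-5(w=10) 2-3(w=10) 2-5(w=10) 4-5(w=3)

step 1: add edge 4-5 (w=3); MST = {4-5(w=3)}
step 2: add edge 1-5 (w=10); MST = {1-5(w=10) 4-5(w=3)}
step 3: add edge 2-3 (w=10); MST = {1-5(w=10) 2-3(w=10) 4-5(w=3)}
step 4: add edge 2-5 (w=10); MST = {1-5(w=10) 2-3(w=10) 2-5(w=10) 4-5(w=3)}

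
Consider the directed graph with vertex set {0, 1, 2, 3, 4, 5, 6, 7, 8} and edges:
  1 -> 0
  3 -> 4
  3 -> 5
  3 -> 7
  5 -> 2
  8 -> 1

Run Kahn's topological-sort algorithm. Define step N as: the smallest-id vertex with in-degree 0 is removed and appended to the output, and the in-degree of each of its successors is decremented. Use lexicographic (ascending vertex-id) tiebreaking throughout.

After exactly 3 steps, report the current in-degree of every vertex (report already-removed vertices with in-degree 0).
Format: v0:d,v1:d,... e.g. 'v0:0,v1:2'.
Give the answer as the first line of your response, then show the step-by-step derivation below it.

v0:1,v1:1,v2:0,v3:0,v4:0,v5:0,v6:0,v7:0,v8:0

step 1: output 3; order=[3]; indeg=(1,1,1,0,0,0,0,0,0)
step 2: output 4; order=[3,4]; indeg=(1,1,1,0,0,0,0,0,0)
step 3: output 5; order=[3,4,5]; indeg=(1,1,0,0,0,0,0,0,0)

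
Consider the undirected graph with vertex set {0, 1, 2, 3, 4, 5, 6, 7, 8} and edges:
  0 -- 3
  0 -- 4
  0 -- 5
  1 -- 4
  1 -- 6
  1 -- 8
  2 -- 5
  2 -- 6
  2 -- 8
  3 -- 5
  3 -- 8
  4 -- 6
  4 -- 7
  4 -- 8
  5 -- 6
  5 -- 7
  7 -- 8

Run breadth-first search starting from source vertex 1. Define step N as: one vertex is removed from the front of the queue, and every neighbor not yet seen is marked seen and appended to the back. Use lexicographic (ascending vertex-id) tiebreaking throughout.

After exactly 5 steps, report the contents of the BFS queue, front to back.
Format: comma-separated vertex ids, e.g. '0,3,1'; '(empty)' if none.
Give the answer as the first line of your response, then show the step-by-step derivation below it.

7,2,5,3

step 1: dequeue 1; queue=[4,6,8]; order=1
step 2: dequeue 4; queue=[6,8,0,7]; order=1,4
step 3: dequeue 6; queue=[8,0,7,2,5]; order=1,4,6
step 4: dequeue 8; queue=[0,7,2,5,3]; order=1,4,6,8
step 5: dequeue 0; queue=[7,2,5,3]; order=1,4,6,8,0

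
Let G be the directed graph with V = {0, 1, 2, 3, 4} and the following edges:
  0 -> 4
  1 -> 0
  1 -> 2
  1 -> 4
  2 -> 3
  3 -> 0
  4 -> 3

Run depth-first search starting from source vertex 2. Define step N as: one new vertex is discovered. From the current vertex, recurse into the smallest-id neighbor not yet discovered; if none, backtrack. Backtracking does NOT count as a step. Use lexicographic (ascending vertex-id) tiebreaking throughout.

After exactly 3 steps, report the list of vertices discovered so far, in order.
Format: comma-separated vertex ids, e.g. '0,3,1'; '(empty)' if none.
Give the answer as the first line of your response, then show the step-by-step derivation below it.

2,3,0

step 1: discover 2; path=2; order=2
step 2: discover 3; path=2>3; order=2,3
step 3: discover 0; path=2>3>0; order=2,3,0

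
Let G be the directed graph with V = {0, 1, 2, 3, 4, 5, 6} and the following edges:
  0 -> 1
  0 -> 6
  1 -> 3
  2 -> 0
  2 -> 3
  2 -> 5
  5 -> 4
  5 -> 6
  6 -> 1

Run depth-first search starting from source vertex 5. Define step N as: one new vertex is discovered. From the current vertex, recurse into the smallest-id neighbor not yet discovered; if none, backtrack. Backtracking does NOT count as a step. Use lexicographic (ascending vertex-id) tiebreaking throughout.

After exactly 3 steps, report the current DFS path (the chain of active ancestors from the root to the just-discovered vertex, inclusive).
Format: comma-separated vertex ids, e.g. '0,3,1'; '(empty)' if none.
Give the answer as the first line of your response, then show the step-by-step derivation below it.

5,6

step 1: discover 5; path=5; order=5
step 2: discover 4; path=5>4; order=5,4
step 3: discover 6; path=5>6; order=5,4,6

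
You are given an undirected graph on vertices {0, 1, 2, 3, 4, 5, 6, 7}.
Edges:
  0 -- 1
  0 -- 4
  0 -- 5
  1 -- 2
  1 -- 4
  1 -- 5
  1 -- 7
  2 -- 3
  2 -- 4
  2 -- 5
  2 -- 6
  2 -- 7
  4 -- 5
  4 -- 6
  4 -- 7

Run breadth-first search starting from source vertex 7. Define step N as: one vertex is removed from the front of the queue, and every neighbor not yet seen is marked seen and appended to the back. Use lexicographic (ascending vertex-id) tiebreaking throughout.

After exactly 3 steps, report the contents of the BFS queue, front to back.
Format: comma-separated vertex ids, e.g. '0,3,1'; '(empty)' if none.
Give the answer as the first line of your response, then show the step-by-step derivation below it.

4,0,5,3,6

step 1: dequeue 7; queue=[1,2,4]; order=7
step 2: dequeue 1; queue=[2,4,0,5]; order=7,1
step 3: dequeue 2; queue=[4,0,5,3,6]; order=7,1,2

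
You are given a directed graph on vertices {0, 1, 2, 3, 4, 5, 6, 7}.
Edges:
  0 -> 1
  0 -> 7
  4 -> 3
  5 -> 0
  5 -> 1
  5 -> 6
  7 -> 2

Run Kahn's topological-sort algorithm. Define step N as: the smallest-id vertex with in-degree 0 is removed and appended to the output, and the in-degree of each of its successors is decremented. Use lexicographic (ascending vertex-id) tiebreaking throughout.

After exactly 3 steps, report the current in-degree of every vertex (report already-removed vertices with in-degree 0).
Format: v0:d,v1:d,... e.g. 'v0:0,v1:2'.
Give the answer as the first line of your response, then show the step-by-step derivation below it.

v0:0,v1:1,v2:1,v3:0,v4:0,v5:0,v6:0,v7:1

step 1: output 4; order=[4]; indeg=(1,2,1,0,0,0,1,1)
step 2: output 3; order=[4,3]; indeg=(1,2,1,0,0,0,1,1)
step 3: output 5; order=[4,3,5]; indeg=(0,1,1,0,0,0,0,1)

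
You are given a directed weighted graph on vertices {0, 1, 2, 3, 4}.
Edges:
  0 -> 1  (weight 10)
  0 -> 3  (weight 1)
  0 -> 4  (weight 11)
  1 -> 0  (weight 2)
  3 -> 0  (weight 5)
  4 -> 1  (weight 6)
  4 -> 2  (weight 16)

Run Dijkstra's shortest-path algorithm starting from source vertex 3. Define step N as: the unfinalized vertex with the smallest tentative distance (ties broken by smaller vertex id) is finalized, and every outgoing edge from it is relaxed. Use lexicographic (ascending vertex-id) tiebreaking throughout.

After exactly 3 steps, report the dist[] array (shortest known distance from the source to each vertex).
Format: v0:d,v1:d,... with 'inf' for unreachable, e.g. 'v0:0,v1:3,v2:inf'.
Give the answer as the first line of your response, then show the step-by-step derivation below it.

v0:5,v1:15,v2:inf,v3:0,v4:16

step 1: dist = v0:5,v1:inf,v2:inf,v3:0,v4:inf
step 2: dist = v0:5,v1:15,v2:inf,v3:0,v4:16
step 3: dist = v0:5,v1:15,v2:inf,v3:0,v4:16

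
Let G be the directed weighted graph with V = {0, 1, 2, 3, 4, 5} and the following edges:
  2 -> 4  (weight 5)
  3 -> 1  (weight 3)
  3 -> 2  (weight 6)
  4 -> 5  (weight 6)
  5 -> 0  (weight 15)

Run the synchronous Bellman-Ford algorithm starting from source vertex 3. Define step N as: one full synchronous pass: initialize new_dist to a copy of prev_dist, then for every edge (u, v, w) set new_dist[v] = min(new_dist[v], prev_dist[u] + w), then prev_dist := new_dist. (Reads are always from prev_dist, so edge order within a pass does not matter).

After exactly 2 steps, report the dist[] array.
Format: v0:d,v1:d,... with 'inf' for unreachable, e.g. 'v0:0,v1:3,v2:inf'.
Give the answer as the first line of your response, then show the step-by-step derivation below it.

v0:inf,v1:3,v2:6,v3:0,v4:11,v5:inf

step 1: dist = v0:inf,v1:3,v2:6,v3:0,v4:inf,v5:inf
step 2: dist = v0:inf,v1:3,v2:6,v3:0,v4:11,v5:inf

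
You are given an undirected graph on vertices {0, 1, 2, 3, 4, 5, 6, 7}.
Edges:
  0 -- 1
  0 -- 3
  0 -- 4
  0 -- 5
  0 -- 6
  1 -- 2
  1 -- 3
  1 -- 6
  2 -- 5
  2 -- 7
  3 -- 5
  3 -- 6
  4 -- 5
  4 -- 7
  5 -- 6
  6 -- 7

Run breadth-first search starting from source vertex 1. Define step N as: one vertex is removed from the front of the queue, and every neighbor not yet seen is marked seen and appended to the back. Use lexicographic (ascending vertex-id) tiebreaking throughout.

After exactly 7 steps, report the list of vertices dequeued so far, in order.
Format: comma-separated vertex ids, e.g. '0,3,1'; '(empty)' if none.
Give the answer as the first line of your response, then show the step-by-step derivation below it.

1,0,2,3,6,4,5

step 1: dequeue 1; queue=[0,2,3,6]; order=1
step 2: dequeue 0; queue=[2,3,6,4,5]; order=1,0
step 3: dequeue 2; queue=[3,6,4,5,7]; order=1,0,2
step 4: dequeue 3; queue=[6,4,5,7]; order=1,0,2,3
step 5: dequeue 6; queue=[4,5,7]; order=1,0,2,3,6
step 6: dequeue 4; queue=[5,7]; order=1,0,2,3,6,4
step 7: dequeue 5; queue=[7]; order=1,0,2,3,6,4,5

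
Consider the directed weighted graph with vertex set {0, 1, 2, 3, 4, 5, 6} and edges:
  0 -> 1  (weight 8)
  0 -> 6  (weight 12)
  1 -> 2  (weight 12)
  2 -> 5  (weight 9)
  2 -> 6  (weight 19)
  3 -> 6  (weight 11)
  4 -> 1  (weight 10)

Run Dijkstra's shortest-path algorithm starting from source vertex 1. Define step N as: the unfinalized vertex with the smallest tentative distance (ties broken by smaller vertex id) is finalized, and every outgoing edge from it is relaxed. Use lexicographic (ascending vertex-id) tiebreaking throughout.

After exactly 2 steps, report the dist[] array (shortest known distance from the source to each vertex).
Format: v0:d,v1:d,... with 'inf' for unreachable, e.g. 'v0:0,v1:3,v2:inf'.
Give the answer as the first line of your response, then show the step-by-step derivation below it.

v0:inf,v1:0,v2:12,v3:inf,v4:inf,v5:21,v6:31

step 1: dist = v0:inf,v1:0,v2:12,v3:inf,v4:inf,v5:inf,v6:inf
step 2: dist = v0:inf,v1:0,v2:12,v3:inf,v4:inf,v5:21,v6:31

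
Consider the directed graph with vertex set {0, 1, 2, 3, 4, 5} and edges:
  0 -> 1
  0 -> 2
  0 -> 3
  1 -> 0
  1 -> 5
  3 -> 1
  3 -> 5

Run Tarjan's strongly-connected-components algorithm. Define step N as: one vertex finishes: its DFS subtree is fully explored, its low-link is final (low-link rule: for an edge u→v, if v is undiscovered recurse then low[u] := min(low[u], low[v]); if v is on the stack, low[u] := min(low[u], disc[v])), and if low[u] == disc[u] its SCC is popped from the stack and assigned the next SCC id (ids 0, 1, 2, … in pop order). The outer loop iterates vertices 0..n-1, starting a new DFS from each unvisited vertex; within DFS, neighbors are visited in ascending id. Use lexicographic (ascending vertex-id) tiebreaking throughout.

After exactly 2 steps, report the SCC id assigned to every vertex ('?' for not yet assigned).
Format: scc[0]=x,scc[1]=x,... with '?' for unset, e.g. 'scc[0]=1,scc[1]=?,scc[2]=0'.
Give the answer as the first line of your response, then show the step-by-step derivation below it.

scc[0]=?,scc[1]=?,scc[2]=?,scc[3]=?,scc[4]=?,scc[5]=0

step 1: low=(low[0]=0,low[1]=0,low[2]=?,low[3]=?,low[4]=?,low[5]=2); scc=(scc[0]=?,scc[1]=?,scc[2]=?,scc[3]=?,scc[4]=?,scc[5]=0)
step 2: low=(low[0]=0,low[1]=0,low[2]=?,low[3]=?,low[4]=?,low[5]=2); scc=(scc[0]=?,scc[1]=?,scc[2]=?,scc[3]=?,scc[4]=?,scc[5]=0)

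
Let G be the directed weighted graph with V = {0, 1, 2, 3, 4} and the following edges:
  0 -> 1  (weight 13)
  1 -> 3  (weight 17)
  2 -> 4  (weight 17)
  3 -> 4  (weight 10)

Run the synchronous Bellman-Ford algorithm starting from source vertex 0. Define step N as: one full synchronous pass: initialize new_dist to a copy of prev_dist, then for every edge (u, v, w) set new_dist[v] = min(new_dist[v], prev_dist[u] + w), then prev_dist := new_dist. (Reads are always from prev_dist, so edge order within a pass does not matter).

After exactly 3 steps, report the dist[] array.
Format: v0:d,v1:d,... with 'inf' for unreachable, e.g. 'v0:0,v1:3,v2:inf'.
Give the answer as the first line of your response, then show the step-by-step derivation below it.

v0:0,v1:13,v2:inf,v3:30,v4:40

step 1: dist = v0:0,v1:13,v2:inf,v3:inf,v4:inf
step 2: dist = v0:0,v1:13,v2:inf,v3:30,v4:inf
step 3: dist = v0:0,v1:13,v2:inf,v3:30,v4:40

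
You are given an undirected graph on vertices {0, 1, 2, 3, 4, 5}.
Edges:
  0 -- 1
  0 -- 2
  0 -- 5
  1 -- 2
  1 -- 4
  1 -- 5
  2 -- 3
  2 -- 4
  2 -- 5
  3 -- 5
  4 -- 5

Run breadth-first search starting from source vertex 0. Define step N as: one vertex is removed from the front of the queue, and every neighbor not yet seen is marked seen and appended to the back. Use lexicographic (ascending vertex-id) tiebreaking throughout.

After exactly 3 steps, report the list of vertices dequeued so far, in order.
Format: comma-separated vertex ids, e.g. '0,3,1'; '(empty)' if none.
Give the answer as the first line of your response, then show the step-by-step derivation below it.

0,1,2

step 1: dequeue 0; queue=[1,2,5]; order=0
step 2: dequeue 1; queue=[2,5,4]; order=0,1
step 3: dequeue 2; queue=[5,4,3]; order=0,1,2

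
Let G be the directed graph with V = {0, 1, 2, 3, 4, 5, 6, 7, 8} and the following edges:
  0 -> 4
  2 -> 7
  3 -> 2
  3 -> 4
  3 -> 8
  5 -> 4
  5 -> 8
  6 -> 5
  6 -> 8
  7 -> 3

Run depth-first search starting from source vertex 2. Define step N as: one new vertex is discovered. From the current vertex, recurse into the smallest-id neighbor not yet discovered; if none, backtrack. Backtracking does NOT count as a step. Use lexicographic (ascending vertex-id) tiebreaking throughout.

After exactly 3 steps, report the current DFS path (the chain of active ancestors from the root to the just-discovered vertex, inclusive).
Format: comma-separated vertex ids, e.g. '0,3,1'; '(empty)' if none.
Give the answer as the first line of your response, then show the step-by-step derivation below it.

2,7,3

step 1: discover 2; path=2; order=2
step 2: discover 7; path=2>7; order=2,7
step 3: discover 3; path=2>7>3; order=2,7,3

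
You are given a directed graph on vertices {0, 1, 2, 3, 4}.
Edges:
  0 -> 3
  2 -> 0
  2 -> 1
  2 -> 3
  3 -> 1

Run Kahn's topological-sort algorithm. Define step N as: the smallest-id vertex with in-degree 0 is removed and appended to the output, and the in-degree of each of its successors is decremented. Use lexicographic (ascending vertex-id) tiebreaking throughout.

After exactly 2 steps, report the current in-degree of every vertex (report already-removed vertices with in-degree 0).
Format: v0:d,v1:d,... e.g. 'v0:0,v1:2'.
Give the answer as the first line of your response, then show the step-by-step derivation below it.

v0:0,v1:1,v2:0,v3:0,v4:0

step 1: output 2; order=[2]; indeg=(0,1,0,1,0)
step 2: output 0; order=[2,0]; indeg=(0,1,0,0,0)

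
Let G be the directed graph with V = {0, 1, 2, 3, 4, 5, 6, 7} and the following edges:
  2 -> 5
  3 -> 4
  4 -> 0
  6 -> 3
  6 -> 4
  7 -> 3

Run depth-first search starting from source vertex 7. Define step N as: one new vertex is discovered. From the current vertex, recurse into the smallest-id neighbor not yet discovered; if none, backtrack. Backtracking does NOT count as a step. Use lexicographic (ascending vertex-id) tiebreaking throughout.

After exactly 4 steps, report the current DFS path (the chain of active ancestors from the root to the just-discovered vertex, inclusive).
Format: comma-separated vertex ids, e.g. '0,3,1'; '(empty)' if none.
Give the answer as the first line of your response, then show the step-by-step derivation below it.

7,3,4,0

step 1: discover 7; path=7; order=7
step 2: discover 3; path=7>3; order=7,3
step 3: discover 4; path=7>3>4; order=7,3,4
step 4: discover 0; path=7>3>4>0; order=7,3,4,0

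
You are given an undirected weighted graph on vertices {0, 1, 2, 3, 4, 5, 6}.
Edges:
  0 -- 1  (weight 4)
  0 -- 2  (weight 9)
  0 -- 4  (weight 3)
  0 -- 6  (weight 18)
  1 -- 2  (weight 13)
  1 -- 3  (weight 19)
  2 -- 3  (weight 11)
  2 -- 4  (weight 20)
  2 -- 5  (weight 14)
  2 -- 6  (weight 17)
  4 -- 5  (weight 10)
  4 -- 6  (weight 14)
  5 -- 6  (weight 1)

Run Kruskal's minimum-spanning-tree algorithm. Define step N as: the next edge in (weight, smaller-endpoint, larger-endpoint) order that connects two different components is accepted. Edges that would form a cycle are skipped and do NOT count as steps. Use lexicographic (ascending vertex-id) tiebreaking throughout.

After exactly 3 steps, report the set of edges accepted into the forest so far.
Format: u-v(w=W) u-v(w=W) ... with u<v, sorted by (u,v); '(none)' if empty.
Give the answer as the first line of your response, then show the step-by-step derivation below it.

0-1(w=4) 0-4(w=3) 5-6(w=1)

step 1: add edge 5-6 (w=1); MST = {5-6(w=1)}
step 2: add edge 0-4 (w=3); MST = {0-4(w=3) 5-6(w=1)}
step 3: add edge 0-1 (w=4); MST = {0-1(w=4) 0-4(w=3) 5-6(w=1)}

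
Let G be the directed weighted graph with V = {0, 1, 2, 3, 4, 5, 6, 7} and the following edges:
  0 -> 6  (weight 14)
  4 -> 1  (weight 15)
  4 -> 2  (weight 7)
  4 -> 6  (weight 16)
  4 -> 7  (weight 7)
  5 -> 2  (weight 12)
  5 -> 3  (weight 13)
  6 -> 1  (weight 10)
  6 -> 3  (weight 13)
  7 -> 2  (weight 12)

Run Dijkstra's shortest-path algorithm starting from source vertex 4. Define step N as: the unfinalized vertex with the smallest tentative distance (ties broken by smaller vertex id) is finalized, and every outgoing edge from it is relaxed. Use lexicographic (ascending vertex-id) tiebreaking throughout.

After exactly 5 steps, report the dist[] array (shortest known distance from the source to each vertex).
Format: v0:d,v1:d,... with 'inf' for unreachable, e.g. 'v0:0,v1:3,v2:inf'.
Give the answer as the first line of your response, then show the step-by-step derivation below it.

v0:inf,v1:15,v2:7,v3:29,v4:0,v5:inf,v6:16,v7:7

step 1: dist = v0:inf,v1:15,v2:7,v3:inf,v4:0,v5:inf,v6:16,v7:7
step 2: dist = v0:inf,v1:15,v2:7,v3:inf,v4:0,v5:inf,v6:16,v7:7
step 3: dist = v0:inf,v1:15,v2:7,v3:inf,v4:0,v5:inf,v6:16,v7:7
step 4: dist = v0:inf,v1:15,v2:7,v3:inf,v4:0,v5:inf,v6:16,v7:7
step 5: dist = v0:inf,v1:15,v2:7,v3:29,v4:0,v5:inf,v6:16,v7:7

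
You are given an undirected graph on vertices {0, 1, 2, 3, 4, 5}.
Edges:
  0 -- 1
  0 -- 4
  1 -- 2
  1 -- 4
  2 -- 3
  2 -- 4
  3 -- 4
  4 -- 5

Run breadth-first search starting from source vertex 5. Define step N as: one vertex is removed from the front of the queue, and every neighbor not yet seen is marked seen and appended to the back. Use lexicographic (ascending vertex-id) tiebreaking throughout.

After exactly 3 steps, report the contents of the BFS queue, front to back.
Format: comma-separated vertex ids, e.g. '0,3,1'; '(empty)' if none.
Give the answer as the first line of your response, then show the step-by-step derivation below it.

1,2,3

step 1: dequeue 5; queue=[4]; order=5
step 2: dequeue 4; queue=[0,1,2,3]; order=5,4
step 3: dequeue 0; queue=[1,2,3]; order=5,4,0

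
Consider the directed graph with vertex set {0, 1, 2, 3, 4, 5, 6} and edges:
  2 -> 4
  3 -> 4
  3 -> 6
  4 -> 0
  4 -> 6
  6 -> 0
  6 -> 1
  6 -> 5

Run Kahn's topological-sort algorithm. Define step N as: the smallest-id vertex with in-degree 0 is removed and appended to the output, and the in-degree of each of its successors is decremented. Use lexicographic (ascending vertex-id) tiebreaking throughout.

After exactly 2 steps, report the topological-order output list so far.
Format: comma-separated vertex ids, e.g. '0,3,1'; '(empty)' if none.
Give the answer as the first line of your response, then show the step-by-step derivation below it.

2,3

step 1: output 2; order=[2]; indeg=(2,1,0,0,1,1,2)
step 2: output 3; order=[2,3]; indeg=(2,1,0,0,0,1,1)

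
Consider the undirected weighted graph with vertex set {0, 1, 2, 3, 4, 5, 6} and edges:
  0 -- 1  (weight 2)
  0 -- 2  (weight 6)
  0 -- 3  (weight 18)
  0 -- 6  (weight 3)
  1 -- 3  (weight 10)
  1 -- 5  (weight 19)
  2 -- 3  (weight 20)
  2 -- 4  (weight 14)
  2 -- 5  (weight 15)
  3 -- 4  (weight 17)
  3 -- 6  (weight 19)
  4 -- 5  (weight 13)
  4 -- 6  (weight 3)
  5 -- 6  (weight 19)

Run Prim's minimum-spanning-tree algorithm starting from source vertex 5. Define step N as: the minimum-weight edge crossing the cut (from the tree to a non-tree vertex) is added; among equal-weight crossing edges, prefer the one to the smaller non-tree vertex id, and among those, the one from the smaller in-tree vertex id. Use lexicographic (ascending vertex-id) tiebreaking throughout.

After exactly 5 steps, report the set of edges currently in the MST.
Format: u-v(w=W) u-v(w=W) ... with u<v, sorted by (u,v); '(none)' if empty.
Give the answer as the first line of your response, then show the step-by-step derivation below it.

0-1(w=2) 0-2(w=6) 0-6(w=3) 4-5(w=13) 4-6(w=3)

step 1: add edge 4-5 (w=13); MST = {4-5(w=13)}
step 2: add edge 4-6 (w=3); MST = {4-5(w=13) 4-6(w=3)}
step 3: add edge 0-6 (w=3); MST = {0-6(w=3) 4-5(w=13) 4-6(w=3)}
step 4: add edge 0-1 (w=2); MST = {0-1(w=2) 0-6(w=3) 4-5(w=13) 4-6(w=3)}
step 5: add edge 0-2 (w=6); MST = {0-1(w=2) 0-2(w=6) 0-6(w=3) 4-5(w=13) 4-6(w=3)}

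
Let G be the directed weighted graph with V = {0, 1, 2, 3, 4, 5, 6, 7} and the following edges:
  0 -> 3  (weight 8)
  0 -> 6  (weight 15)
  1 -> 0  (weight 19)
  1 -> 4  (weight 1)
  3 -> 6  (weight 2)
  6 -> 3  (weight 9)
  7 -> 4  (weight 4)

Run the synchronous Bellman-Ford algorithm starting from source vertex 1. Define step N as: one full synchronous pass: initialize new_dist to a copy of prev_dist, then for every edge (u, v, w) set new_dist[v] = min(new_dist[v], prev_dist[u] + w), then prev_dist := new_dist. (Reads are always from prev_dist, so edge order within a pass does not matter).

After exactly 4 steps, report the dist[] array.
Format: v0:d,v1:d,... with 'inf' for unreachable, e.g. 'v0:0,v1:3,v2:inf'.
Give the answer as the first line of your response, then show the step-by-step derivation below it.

v0:19,v1:0,v2:inf,v3:27,v4:1,v5:inf,v6:29,v7:inf

step 1: dist = v0:19,v1:0,v2:inf,v3:inf,v4:1,v5:inf,v6:inf,v7:inf
step 2: dist = v0:19,v1:0,v2:inf,v3:27,v4:1,v5:inf,v6:34,v7:inf
step 3: dist = v0:19,v1:0,v2:inf,v3:27,v4:1,v5:inf,v6:29,v7:inf
step 4: dist = v0:19,v1:0,v2:inf,v3:27,v4:1,v5:inf,v6:29,v7:inf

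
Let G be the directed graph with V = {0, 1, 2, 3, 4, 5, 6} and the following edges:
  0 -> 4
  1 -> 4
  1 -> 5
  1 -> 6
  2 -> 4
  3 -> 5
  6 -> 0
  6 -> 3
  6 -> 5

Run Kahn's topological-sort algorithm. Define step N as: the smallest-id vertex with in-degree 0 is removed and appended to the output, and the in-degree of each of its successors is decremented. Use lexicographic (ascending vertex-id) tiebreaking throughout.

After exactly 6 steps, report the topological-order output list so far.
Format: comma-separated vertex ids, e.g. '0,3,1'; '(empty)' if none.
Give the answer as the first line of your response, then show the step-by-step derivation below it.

1,2,6,0,3,4

step 1: output 1; order=[1]; indeg=(1,0,0,1,2,2,0)
step 2: output 2; order=[1,2]; indeg=(1,0,0,1,1,2,0)
step 3: output 6; order=[1,2,6]; indeg=(0,0,0,0,1,1,0)
step 4: output 0; order=[1,2,6,0]; indeg=(0,0,0,0,0,1,0)
step 5: output 3; order=[1,2,6,0,3]; indeg=(0,0,0,0,0,0,0)
step 6: output 4; order=[1,2,6,0,3,4]; indeg=(0,0,0,0,0,0,0)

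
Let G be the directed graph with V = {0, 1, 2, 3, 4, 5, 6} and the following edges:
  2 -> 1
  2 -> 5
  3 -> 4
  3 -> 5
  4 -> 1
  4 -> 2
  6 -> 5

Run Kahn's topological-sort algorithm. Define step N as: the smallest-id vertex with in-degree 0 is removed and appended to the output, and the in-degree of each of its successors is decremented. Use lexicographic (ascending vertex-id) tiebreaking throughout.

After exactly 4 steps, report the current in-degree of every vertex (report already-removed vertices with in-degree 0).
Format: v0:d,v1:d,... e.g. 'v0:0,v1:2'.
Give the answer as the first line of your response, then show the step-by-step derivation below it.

v0:0,v1:0,v2:0,v3:0,v4:0,v5:1,v6:0

step 1: output 0; order=[0]; indeg=(0,2,1,0,1,3,0)
step 2: output 3; order=[0,3]; indeg=(0,2,1,0,0,2,0)
step 3: output 4; order=[0,3,4]; indeg=(0,1,0,0,0,2,0)
step 4: output 2; order=[0,3,4,2]; indeg=(0,0,0,0,0,1,0)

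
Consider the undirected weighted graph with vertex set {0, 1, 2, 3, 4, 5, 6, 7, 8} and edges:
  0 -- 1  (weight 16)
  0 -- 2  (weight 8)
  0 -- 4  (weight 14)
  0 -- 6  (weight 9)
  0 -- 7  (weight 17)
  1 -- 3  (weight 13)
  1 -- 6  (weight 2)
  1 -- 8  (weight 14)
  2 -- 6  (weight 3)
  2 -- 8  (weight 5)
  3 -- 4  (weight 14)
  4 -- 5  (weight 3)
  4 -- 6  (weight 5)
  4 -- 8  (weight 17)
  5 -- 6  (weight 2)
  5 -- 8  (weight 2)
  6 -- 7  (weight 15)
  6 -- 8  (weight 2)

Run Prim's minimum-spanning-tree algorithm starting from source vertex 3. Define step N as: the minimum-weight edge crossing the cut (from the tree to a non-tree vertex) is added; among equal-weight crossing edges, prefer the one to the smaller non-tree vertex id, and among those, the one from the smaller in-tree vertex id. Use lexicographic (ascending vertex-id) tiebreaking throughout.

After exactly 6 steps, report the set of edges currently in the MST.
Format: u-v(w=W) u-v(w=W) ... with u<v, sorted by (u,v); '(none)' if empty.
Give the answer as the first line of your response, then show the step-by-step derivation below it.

1-3(w=13) 1-6(w=2) 2-6(w=3) 4-5(w=3) 5-6(w=2) 5-8(w=2)

step 1: add edge 1-3 (w=13); MST = {1-3(w=13)}
step 2: add edge 1-6 (w=2); MST = {1-3(w=13) 1-6(w=2)}
step 3: add edge 5-6 (w=2); MST = {1-3(w=13) 1-6(w=2) 5-6(w=2)}
step 4: add edge 5-8 (w=2); MST = {1-3(w=13) 1-6(w=2) 5-6(w=2) 5-8(w=2)}
step 5: add edge 2-6 (w=3); MST = {1-3(w=13) 1-6(w=2) 2-6(w=3) 5-6(w=2) 5-8(w=2)}
step 6: add edge 4-5 (w=3); MST = {1-3(w=13) 1-6(w=2) 2-6(w=3) 4-5(w=3) 5-6(w=2) 5-8(w=2)}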